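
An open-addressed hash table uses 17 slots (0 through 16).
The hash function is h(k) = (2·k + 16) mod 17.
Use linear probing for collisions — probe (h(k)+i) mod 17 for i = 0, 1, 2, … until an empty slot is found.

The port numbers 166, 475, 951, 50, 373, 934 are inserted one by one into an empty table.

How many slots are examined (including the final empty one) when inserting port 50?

3

Insert 166: h=8, slot 8 empty → index 8.
Insert 475: h=14, slot 14 empty → index 14.
Insert 951: h=14, slot 14 occupied → index 15.
Insert 50: h=14, slots 14,15 occupied → index 16.
Insert 373: h=14, slots 14,15,16 occupied → index 0.
Insert 934: h=14, slots 14,15,16,0 occupied → index 1.
Table: [373, 934, _, _, _, _, _, _, 166, _, _, _, _, _, 475, 951, 50]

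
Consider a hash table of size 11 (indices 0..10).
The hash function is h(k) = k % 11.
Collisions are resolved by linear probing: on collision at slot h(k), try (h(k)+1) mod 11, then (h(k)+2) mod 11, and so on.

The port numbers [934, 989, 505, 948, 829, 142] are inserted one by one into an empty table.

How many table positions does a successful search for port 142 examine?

5

934 hashes to 10; slot 10 is free → place at 10.
989 hashes to 10; 10 taken → place at 0.
505 hashes to 10; 10,0 taken → place at 1.
948 hashes to 2; slot 2 is free → place at 2.
829 hashes to 4; slot 4 is free → place at 4.
142 hashes to 10; 10,0,1,2 taken → place at 3.
Table: [989, 505, 948, 142, 829, ∅, ∅, ∅, ∅, ∅, 934]
Lookup 142: h=10, probe 10,0,1,2,3 → found at 3.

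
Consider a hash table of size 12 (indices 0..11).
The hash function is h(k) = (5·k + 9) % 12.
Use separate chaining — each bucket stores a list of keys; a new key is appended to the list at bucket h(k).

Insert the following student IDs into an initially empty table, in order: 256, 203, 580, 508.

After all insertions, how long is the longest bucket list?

Insert 256: h=5, bucket 5 empty → new chain.
Insert 203: h=4, bucket 4 empty → new chain.
Insert 580: h=5, bucket 5 nonempty → append to chain.
Insert 508: h=5, bucket 5 nonempty → append to chain.
Final buckets:
0: .
1: .
2: .
3: .
4: 203
5: 256 -> 580 -> 508
6: .
7: .
8: .
9: .
10: .
11: .

3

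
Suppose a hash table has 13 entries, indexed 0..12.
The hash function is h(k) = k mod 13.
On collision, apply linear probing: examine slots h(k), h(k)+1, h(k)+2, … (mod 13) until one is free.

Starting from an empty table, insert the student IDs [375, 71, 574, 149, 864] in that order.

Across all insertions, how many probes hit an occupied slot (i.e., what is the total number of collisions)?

375: h=11 → slot 11
71: h=6 → slot 6
574: h=2 → slot 2
149: h=6, probe 6,7 → slot 7
864: h=6, probe 6,7,8 → slot 8
Table: [-, -, 574, -, -, -, 71, 149, 864, -, -, 375, -]

3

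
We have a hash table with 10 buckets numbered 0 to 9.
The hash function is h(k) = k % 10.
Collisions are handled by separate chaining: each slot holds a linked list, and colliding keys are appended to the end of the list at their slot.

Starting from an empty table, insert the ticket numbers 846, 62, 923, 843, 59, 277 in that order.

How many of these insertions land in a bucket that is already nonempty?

1

Insert 846: h=6, bucket 6 empty → new chain.
Insert 62: h=2, bucket 2 empty → new chain.
Insert 923: h=3, bucket 3 empty → new chain.
Insert 843: h=3, bucket 3 nonempty → append to chain.
Insert 59: h=9, bucket 9 empty → new chain.
Insert 277: h=7, bucket 7 empty → new chain.
Final buckets:
0: —
1: —
2: 62
3: 923 -> 843
4: —
5: —
6: 846
7: 277
8: —
9: 59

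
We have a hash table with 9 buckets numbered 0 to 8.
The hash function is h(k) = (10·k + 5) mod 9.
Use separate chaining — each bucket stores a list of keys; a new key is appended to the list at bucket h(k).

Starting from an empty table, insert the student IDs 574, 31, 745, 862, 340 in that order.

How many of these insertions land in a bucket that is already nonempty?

574 → bucket 3
31 → bucket 0
745 → bucket 3 (collision)
862 → bucket 3 (collision)
340 → bucket 3 (collision)
Final buckets:
0: 31
1: ∅
2: ∅
3: 574 -> 745 -> 862 -> 340
4: ∅
5: ∅
6: ∅
7: ∅
8: ∅

3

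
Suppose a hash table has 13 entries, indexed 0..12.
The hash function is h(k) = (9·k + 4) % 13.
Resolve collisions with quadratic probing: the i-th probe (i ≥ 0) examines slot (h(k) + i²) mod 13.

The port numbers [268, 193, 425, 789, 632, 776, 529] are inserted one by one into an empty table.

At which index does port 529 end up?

268: h=11 => slot 11
193: h=12 => slot 12
425: h=7 => slot 7
789: h=7, probe 7,8 => slot 8
632: h=11, probe 11,12,2 => slot 2
776: h=7, probe 7,8,11,3 => slot 3
529: h=7, probe 7,8,11,3,10 => slot 10
Table: [_, _, 632, 776, _, _, _, 425, 789, _, 529, 268, 193]

10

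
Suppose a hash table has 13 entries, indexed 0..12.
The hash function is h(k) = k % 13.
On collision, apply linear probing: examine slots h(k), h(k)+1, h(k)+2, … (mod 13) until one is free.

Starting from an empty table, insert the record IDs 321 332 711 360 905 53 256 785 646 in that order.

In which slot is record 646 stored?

0

Insert 321: h=9, slot 9 empty -> index 9.
Insert 332: h=7, slot 7 empty -> index 7.
Insert 711: h=9, slot 9 occupied -> index 10.
Insert 360: h=9, slots 9,10 occupied -> index 11.
Insert 905: h=8, slot 8 empty -> index 8.
Insert 53: h=1, slot 1 empty -> index 1.
Insert 256: h=9, slots 9,10,11 occupied -> index 12.
Insert 785: h=5, slot 5 empty -> index 5.
Insert 646: h=9, slots 9,10,11,12 occupied -> index 0.
Table: [646, 53, ., ., ., 785, ., 332, 905, 321, 711, 360, 256]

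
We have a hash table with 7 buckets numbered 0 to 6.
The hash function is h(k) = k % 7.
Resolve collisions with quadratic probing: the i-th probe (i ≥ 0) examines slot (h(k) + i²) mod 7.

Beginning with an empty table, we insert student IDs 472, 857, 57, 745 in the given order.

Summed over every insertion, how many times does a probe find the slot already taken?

472 hashes to 3; slot 3 is free -> place at 3.
857 hashes to 3; 3 taken -> place at 4.
57 hashes to 1; slot 1 is free -> place at 1.
745 hashes to 3; 3,4 taken -> place at 0.
Table: [745, 57, -, 472, 857, -, -]

3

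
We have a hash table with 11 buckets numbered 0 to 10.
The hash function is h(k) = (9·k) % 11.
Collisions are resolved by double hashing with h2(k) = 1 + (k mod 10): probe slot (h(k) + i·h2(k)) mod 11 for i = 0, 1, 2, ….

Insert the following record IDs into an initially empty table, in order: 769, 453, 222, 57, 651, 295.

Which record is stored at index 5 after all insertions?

295

Insert 769: h=2, slot 2 empty => index 2.
Insert 453: h=7, slot 7 empty => index 7.
Insert 222: h=7, h2=3, slot 7 occupied => index 10.
Insert 57: h=7, h2=8, slot 7 occupied => index 4.
Insert 651: h=7, h2=2, slot 7 occupied => index 9.
Insert 295: h=4, h2=6, slots 4,10 occupied => index 5.
Table: [—, —, 769, —, 57, 295, —, 453, —, 651, 222]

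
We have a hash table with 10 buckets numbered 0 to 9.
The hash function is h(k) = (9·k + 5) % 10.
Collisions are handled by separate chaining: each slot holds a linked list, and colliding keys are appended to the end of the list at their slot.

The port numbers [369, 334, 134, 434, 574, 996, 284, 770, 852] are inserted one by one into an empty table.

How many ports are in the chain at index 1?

5

Insert 369: h=6, bucket 6 empty -> new chain.
Insert 334: h=1, bucket 1 empty -> new chain.
Insert 134: h=1, bucket 1 nonempty -> append to chain.
Insert 434: h=1, bucket 1 nonempty -> append to chain.
Insert 574: h=1, bucket 1 nonempty -> append to chain.
Insert 996: h=9, bucket 9 empty -> new chain.
Insert 284: h=1, bucket 1 nonempty -> append to chain.
Insert 770: h=5, bucket 5 empty -> new chain.
Insert 852: h=3, bucket 3 empty -> new chain.
Final buckets:
0: _
1: 334 -> 134 -> 434 -> 574 -> 284
2: _
3: 852
4: _
5: 770
6: 369
7: _
8: _
9: 996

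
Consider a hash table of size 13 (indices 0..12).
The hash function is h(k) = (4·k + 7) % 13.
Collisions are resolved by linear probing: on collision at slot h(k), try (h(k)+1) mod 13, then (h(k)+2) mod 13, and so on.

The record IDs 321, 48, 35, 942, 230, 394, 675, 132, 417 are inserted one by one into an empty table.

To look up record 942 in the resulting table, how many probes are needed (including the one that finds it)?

321 hashes to 4; slot 4 is free -> place at 4.
48 hashes to 4; 4 taken -> place at 5.
35 hashes to 4; 4,5 taken -> place at 6.
942 hashes to 5; 5,6 taken -> place at 7.
230 hashes to 4; 4,5,6,7 taken -> place at 8.
394 hashes to 10; slot 10 is free -> place at 10.
675 hashes to 3; slot 3 is free -> place at 3.
132 hashes to 2; slot 2 is free -> place at 2.
417 hashes to 11; slot 11 is free -> place at 11.
Table: [—, —, 132, 675, 321, 48, 35, 942, 230, —, 394, 417, —]
Lookup 942: h=5, probe 5,6,7 → found at 7.

3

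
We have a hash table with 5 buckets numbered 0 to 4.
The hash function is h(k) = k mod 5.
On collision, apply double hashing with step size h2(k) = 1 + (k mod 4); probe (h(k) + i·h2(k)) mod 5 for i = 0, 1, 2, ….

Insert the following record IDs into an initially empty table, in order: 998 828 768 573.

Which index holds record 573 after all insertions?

2

Insert 998: h=3, slot 3 empty -> index 3.
Insert 828: h=3, h2=1, slot 3 occupied -> index 4.
Insert 768: h=3, h2=1, slots 3,4 occupied -> index 0.
Insert 573: h=3, h2=2, slots 3,0 occupied -> index 2.
Table: [768, _, 573, 998, 828]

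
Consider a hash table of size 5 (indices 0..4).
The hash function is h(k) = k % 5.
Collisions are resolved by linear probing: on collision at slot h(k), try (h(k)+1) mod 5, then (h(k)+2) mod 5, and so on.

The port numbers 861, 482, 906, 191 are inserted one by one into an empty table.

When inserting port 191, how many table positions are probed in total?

4

Insert 861: h=1, slot 1 empty => index 1.
Insert 482: h=2, slot 2 empty => index 2.
Insert 906: h=1, slots 1,2 occupied => index 3.
Insert 191: h=1, slots 1,2,3 occupied => index 4.
Table: [-, 861, 482, 906, 191]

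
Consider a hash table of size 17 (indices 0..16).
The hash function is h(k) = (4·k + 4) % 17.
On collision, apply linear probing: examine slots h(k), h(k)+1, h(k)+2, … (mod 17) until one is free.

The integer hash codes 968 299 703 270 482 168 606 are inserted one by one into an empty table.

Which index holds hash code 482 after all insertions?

12

968 hashes to 0; slot 0 is free → place at 0.
299 hashes to 10; slot 10 is free → place at 10.
703 hashes to 11; slot 11 is free → place at 11.
270 hashes to 13; slot 13 is free → place at 13.
482 hashes to 11; 11 taken → place at 12.
168 hashes to 13; 13 taken → place at 14.
606 hashes to 14; 14 taken → place at 15.
Table: [968, -, -, -, -, -, -, -, -, -, 299, 703, 482, 270, 168, 606, -]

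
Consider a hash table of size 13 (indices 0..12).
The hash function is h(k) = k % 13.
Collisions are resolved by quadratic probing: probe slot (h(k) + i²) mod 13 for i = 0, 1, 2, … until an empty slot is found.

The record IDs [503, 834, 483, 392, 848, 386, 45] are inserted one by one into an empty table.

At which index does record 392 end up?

6

503: h=9 → slot 9
834: h=2 → slot 2
483: h=2, probe 2,3 → slot 3
392: h=2, probe 2,3,6 → slot 6
848: h=3, probe 3,4 → slot 4
386: h=9, probe 9,10 → slot 10
45: h=6, probe 6,7 → slot 7
Table: [—, —, 834, 483, 848, —, 392, 45, —, 503, 386, —, —]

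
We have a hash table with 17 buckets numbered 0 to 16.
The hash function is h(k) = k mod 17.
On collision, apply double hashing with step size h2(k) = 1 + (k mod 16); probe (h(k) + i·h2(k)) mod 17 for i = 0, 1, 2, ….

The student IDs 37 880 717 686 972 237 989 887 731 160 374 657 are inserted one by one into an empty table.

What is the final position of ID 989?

14

Insert 37: h=3, slot 3 empty => index 3.
Insert 880: h=13, slot 13 empty => index 13.
Insert 717: h=3, h2=14, slot 3 occupied => index 0.
Insert 686: h=6, slot 6 empty => index 6.
Insert 972: h=3, h2=13, slot 3 occupied => index 16.
Insert 237: h=16, h2=14, slots 16,13 occupied => index 10.
Insert 989: h=3, h2=14, slots 3,0 occupied => index 14.
Insert 887: h=3, h2=8, slot 3 occupied => index 11.
Insert 731: h=0, h2=12, slot 0 occupied => index 12.
Insert 160: h=7, slot 7 empty => index 7.
Insert 374: h=0, h2=7, slots 0,7,14 occupied => index 4.
Insert 657: h=11, h2=2, slots 11,13 occupied => index 15.
Table: [717, —, —, 37, 374, —, 686, 160, —, —, 237, 887, 731, 880, 989, 657, 972]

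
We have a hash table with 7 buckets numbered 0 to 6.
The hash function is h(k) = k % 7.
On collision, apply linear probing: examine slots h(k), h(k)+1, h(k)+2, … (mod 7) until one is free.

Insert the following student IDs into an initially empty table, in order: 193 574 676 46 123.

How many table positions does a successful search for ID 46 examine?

193: h=4 → slot 4
574: h=0 → slot 0
676: h=4, probe 4,5 → slot 5
46: h=4, probe 4,5,6 → slot 6
123: h=4, probe 4,5,6,0,1 → slot 1
Table: [574, 123, ., ., 193, 676, 46]
Lookup 46: h=4, probe 4,5,6 → found at 6.

3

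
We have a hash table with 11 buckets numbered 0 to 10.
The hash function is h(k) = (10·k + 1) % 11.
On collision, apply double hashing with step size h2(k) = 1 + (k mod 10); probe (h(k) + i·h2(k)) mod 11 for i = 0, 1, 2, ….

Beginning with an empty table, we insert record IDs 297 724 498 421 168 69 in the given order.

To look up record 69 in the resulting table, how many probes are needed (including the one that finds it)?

Insert 297: h=1, slot 1 empty => index 1.
Insert 724: h=3, slot 3 empty => index 3.
Insert 498: h=9, slot 9 empty => index 9.
Insert 421: h=9, h2=2, slot 9 occupied => index 0.
Insert 168: h=9, h2=9, slot 9 occupied => index 7.
Insert 69: h=9, h2=10, slot 9 occupied => index 8.
Table: [421, 297, ., 724, ., ., ., 168, 69, 498, .]
Lookup 69: h=9, h2=10, probe 9,8 → found at 8.

2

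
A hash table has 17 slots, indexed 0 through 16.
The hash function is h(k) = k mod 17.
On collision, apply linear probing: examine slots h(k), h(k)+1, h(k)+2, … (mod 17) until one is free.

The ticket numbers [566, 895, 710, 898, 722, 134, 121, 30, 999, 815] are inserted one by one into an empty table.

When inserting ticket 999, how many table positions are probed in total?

Insert 566: h=5, slot 5 empty => index 5.
Insert 895: h=11, slot 11 empty => index 11.
Insert 710: h=13, slot 13 empty => index 13.
Insert 898: h=14, slot 14 empty => index 14.
Insert 722: h=8, slot 8 empty => index 8.
Insert 134: h=15, slot 15 empty => index 15.
Insert 121: h=2, slot 2 empty => index 2.
Insert 30: h=13, slots 13,14,15 occupied => index 16.
Insert 999: h=13, slots 13,14,15,16 occupied => index 0.
Insert 815: h=16, slots 16,0 occupied => index 1.
Table: [999, 815, 121, ., ., 566, ., ., 722, ., ., 895, ., 710, 898, 134, 30]

5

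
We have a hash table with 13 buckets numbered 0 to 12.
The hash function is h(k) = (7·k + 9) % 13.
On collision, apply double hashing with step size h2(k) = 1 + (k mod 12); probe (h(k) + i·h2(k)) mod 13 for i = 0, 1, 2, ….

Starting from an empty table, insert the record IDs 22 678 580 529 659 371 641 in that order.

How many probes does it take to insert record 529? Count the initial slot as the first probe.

2

Insert 22: h=7, slot 7 empty → index 7.
Insert 678: h=10, slot 10 empty → index 10.
Insert 580: h=0, slot 0 empty → index 0.
Insert 529: h=7, h2=2, slot 7 occupied → index 9.
Insert 659: h=7, h2=12, slot 7 occupied → index 6.
Insert 371: h=6, h2=12, slot 6 occupied → index 5.
Insert 641: h=11, slot 11 empty → index 11.
Table: [580, ∅, ∅, ∅, ∅, 371, 659, 22, ∅, 529, 678, 641, ∅]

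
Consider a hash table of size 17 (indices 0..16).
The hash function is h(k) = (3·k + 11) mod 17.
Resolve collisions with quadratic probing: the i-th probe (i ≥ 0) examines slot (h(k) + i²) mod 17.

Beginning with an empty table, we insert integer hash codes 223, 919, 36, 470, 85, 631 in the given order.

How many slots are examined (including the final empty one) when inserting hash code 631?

223: h=0 → slot 0
919: h=14 → slot 14
36: h=0, probe 0,1 → slot 1
470: h=10 → slot 10
85: h=11 → slot 11
631: h=0, probe 0,1,4 → slot 4
Table: [223, 36, ∅, ∅, 631, ∅, ∅, ∅, ∅, ∅, 470, 85, ∅, ∅, 919, ∅, ∅]

3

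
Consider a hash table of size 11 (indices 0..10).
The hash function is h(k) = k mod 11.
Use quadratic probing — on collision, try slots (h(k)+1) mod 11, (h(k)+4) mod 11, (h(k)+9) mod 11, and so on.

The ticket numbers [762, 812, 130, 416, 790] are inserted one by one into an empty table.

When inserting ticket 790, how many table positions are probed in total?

4

Insert 762: h=3, slot 3 empty → index 3.
Insert 812: h=9, slot 9 empty → index 9.
Insert 130: h=9, slot 9 occupied → index 10.
Insert 416: h=9, slots 9,10 occupied → index 2.
Insert 790: h=9, slots 9,10,2 occupied → index 7.
Table: [., ., 416, 762, ., ., ., 790, ., 812, 130]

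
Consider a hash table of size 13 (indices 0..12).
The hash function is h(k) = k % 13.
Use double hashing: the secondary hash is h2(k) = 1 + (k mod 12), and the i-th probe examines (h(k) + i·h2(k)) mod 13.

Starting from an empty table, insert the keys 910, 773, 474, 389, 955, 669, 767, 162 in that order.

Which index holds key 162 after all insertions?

910: h=0 -> slot 0
773: h=6 -> slot 6
474: h=6, h2=7, probe 6,0,7 -> slot 7
389: h=12 -> slot 12
955: h=6, h2=8, probe 6,1 -> slot 1
669: h=6, h2=10, probe 6,3 -> slot 3
767: h=0, h2=12, probe 0,12,11 -> slot 11
162: h=6, h2=7, probe 6,0,7,1,8 -> slot 8
Table: [910, 955, ∅, 669, ∅, ∅, 773, 474, 162, ∅, ∅, 767, 389]

8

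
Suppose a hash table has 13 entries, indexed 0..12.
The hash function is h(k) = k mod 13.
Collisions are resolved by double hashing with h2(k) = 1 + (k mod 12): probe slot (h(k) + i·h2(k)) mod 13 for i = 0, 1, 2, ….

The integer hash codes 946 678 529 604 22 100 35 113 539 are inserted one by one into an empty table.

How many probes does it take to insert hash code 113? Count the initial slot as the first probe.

946: h=10 -> slot 10
678: h=2 -> slot 2
529: h=9 -> slot 9
604: h=6 -> slot 6
22: h=9, h2=11, probe 9,7 -> slot 7
100: h=9, h2=5, probe 9,1 -> slot 1
35: h=9, h2=12, probe 9,8 -> slot 8
113: h=9, h2=6, probe 9,2,8,1,7,0 -> slot 0
539: h=6, h2=12, probe 6,5 -> slot 5
Table: [113, 100, 678, -, -, 539, 604, 22, 35, 529, 946, -, -]

6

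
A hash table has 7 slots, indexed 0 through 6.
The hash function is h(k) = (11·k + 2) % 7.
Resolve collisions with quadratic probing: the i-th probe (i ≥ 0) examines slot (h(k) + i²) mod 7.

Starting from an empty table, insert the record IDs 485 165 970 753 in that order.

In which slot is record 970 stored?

485: h=3 → slot 3
165: h=4 → slot 4
970: h=4, probe 4,5 → slot 5
753: h=4, probe 4,5,1 → slot 1
Table: [∅, 753, ∅, 485, 165, 970, ∅]

5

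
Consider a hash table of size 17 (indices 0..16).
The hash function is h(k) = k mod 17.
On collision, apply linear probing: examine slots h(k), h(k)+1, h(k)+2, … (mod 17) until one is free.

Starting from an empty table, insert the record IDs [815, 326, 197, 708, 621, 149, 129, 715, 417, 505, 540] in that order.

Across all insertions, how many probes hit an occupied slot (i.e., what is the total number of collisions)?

14

815 hashes to 16; slot 16 is free -> place at 16.
326 hashes to 3; slot 3 is free -> place at 3.
197 hashes to 10; slot 10 is free -> place at 10.
708 hashes to 11; slot 11 is free -> place at 11.
621 hashes to 9; slot 9 is free -> place at 9.
149 hashes to 13; slot 13 is free -> place at 13.
129 hashes to 10; 10,11 taken -> place at 12.
715 hashes to 1; slot 1 is free -> place at 1.
417 hashes to 9; 9,10,11,12,13 taken -> place at 14.
505 hashes to 12; 12,13,14 taken -> place at 15.
540 hashes to 13; 13,14,15,16 taken -> place at 0.
Table: [540, 715, —, 326, —, —, —, —, —, 621, 197, 708, 129, 149, 417, 505, 815]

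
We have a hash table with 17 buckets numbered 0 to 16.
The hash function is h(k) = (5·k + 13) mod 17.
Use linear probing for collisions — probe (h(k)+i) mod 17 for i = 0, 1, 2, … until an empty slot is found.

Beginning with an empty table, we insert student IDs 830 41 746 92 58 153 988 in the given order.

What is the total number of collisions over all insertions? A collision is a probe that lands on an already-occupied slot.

5

Insert 830: h=15, slot 15 empty → index 15.
Insert 41: h=14, slot 14 empty → index 14.
Insert 746: h=3, slot 3 empty → index 3.
Insert 92: h=14, slots 14,15 occupied → index 16.
Insert 58: h=14, slots 14,15,16 occupied → index 0.
Insert 153: h=13, slot 13 empty → index 13.
Insert 988: h=6, slot 6 empty → index 6.
Table: [58, -, -, 746, -, -, 988, -, -, -, -, -, -, 153, 41, 830, 92]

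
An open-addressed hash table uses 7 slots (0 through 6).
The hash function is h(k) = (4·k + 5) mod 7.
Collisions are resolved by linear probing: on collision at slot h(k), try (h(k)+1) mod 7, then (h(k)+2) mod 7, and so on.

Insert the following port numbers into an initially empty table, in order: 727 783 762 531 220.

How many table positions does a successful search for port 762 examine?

3

727 hashes to 1; slot 1 is free → place at 1.
783 hashes to 1; 1 taken → place at 2.
762 hashes to 1; 1,2 taken → place at 3.
531 hashes to 1; 1,2,3 taken → place at 4.
220 hashes to 3; 3,4 taken → place at 5.
Table: [_, 727, 783, 762, 531, 220, _]
Lookup 762: h=1, probe 1,2,3 → found at 3.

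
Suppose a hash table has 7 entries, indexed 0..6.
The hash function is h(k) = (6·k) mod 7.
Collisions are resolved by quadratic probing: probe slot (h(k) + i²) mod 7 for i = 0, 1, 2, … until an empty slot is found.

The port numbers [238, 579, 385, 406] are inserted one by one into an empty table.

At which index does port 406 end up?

Insert 238: h=0, slot 0 empty → index 0.
Insert 579: h=2, slot 2 empty → index 2.
Insert 385: h=0, slot 0 occupied → index 1.
Insert 406: h=0, slots 0,1 occupied → index 4.
Table: [238, 385, 579, -, 406, -, -]

4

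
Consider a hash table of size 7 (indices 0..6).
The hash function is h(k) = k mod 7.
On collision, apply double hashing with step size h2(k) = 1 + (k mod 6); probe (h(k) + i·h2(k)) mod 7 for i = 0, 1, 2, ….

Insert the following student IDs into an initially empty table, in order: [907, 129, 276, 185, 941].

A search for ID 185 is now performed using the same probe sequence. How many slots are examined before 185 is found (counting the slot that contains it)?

2

907: h=4 -> slot 4
129: h=3 -> slot 3
276: h=3, h2=1, probe 3,4,5 -> slot 5
185: h=3, h2=6, probe 3,2 -> slot 2
941: h=3, h2=6, probe 3,2,1 -> slot 1
Table: [-, 941, 185, 129, 907, 276, -]
Lookup 185: h=3, h2=6, probe 3,2 → found at 2.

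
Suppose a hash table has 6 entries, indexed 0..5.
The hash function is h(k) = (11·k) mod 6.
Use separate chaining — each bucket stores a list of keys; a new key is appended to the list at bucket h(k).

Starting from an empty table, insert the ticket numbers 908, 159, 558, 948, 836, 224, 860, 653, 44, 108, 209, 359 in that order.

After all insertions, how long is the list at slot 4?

5

908 → bucket 4
159 → bucket 3
558 → bucket 0
948 → bucket 0 (collision)
836 → bucket 4 (collision)
224 → bucket 4 (collision)
860 → bucket 4 (collision)
653 → bucket 1
44 → bucket 4 (collision)
108 → bucket 0 (collision)
209 → bucket 1 (collision)
359 → bucket 1 (collision)
Final buckets:
0: 558 -> 948 -> 108
1: 653 -> 209 -> 359
2: .
3: 159
4: 908 -> 836 -> 224 -> 860 -> 44
5: .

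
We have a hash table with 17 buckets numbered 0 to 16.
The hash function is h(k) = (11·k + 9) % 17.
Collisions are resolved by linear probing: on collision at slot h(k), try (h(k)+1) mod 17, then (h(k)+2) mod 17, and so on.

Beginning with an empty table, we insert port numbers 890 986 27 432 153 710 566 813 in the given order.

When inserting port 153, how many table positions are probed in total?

890 hashes to 7; slot 7 is free -> place at 7.
986 hashes to 9; slot 9 is free -> place at 9.
27 hashes to 0; slot 0 is free -> place at 0.
432 hashes to 1; slot 1 is free -> place at 1.
153 hashes to 9; 9 taken -> place at 10.
710 hashes to 16; slot 16 is free -> place at 16.
566 hashes to 13; slot 13 is free -> place at 13.
813 hashes to 10; 10 taken -> place at 11.
Table: [27, 432, ., ., ., ., ., 890, ., 986, 153, 813, ., 566, ., ., 710]

2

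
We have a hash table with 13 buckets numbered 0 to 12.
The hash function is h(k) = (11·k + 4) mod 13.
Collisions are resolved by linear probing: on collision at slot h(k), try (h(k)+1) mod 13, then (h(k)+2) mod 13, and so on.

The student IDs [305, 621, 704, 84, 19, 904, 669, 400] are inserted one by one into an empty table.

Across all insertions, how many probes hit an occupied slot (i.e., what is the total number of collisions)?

305: h=5 → slot 5
621: h=10 → slot 10
704: h=0 → slot 0
84: h=5, probe 5,6 → slot 6
19: h=5, probe 5,6,7 → slot 7
904: h=3 → slot 3
669: h=5, probe 5,6,7,8 → slot 8
400: h=10, probe 10,11 → slot 11
Table: [704, ∅, ∅, 904, ∅, 305, 84, 19, 669, ∅, 621, 400, ∅]

7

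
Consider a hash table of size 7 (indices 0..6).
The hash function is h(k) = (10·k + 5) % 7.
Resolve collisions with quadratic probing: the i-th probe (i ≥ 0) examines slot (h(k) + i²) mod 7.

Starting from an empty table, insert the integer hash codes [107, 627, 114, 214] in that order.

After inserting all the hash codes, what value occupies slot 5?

114

107 hashes to 4; slot 4 is free => place at 4.
627 hashes to 3; slot 3 is free => place at 3.
114 hashes to 4; 4 taken => place at 5.
214 hashes to 3; 3,4 taken => place at 0.
Table: [214, ., ., 627, 107, 114, .]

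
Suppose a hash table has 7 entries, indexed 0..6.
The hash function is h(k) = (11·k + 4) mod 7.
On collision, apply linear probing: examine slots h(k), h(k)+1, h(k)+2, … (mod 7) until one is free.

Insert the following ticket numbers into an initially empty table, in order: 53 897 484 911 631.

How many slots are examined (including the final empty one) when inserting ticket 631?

53 hashes to 6; slot 6 is free => place at 6.
897 hashes to 1; slot 1 is free => place at 1.
484 hashes to 1; 1 taken => place at 2.
911 hashes to 1; 1,2 taken => place at 3.
631 hashes to 1; 1,2,3 taken => place at 4.
Table: [_, 897, 484, 911, 631, _, 53]

4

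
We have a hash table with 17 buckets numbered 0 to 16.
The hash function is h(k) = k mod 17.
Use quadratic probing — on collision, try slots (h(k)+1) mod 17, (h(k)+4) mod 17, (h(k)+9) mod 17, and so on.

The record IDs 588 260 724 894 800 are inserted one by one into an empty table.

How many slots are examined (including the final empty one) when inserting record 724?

588: h=10 => slot 10
260: h=5 => slot 5
724: h=10, probe 10,11 => slot 11
894: h=10, probe 10,11,14 => slot 14
800: h=1 => slot 1
Table: [∅, 800, ∅, ∅, ∅, 260, ∅, ∅, ∅, ∅, 588, 724, ∅, ∅, 894, ∅, ∅]

2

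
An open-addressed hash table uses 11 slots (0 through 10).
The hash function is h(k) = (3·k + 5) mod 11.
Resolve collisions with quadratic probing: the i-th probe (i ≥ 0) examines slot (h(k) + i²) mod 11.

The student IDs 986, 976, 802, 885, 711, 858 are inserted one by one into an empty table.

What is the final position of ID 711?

5

Insert 986: h=4, slot 4 empty -> index 4.
Insert 976: h=7, slot 7 empty -> index 7.
Insert 802: h=2, slot 2 empty -> index 2.
Insert 885: h=9, slot 9 empty -> index 9.
Insert 711: h=4, slot 4 occupied -> index 5.
Insert 858: h=5, slot 5 occupied -> index 6.
Table: [∅, ∅, 802, ∅, 986, 711, 858, 976, ∅, 885, ∅]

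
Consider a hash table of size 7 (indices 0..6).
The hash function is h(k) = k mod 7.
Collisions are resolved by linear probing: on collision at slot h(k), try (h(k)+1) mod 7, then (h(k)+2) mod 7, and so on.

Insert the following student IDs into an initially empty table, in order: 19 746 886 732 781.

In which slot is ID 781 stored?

Insert 19: h=5, slot 5 empty => index 5.
Insert 746: h=4, slot 4 empty => index 4.
Insert 886: h=4, slots 4,5 occupied => index 6.
Insert 732: h=4, slots 4,5,6 occupied => index 0.
Insert 781: h=4, slots 4,5,6,0 occupied => index 1.
Table: [732, 781, ., ., 746, 19, 886]

1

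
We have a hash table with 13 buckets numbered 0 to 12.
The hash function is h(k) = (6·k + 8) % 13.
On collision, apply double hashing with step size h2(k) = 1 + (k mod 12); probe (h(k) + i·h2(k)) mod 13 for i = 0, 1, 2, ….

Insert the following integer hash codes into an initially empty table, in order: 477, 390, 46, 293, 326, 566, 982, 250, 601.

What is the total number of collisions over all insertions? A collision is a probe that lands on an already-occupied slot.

Insert 477: h=10, slot 10 empty => index 10.
Insert 390: h=8, slot 8 empty => index 8.
Insert 46: h=11, slot 11 empty => index 11.
Insert 293: h=11, h2=6, slot 11 occupied => index 4.
Insert 326: h=1, slot 1 empty => index 1.
Insert 566: h=11, h2=3, slots 11,1,4 occupied => index 7.
Insert 982: h=11, h2=11, slot 11 occupied => index 9.
Insert 250: h=0, slot 0 empty => index 0.
Insert 601: h=0, h2=2, slot 0 occupied => index 2.
Table: [250, 326, 601, ., 293, ., ., 566, 390, 982, 477, 46, .]

6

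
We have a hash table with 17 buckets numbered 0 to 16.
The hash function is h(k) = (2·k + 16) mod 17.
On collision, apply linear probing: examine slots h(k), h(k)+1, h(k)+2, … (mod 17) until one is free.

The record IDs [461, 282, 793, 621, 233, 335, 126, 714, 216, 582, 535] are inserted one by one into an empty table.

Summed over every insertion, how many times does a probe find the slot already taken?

461 hashes to 3; slot 3 is free => place at 3.
282 hashes to 2; slot 2 is free => place at 2.
793 hashes to 4; slot 4 is free => place at 4.
621 hashes to 0; slot 0 is free => place at 0.
233 hashes to 6; slot 6 is free => place at 6.
335 hashes to 6; 6 taken => place at 7.
126 hashes to 13; slot 13 is free => place at 13.
714 hashes to 16; slot 16 is free => place at 16.
216 hashes to 6; 6,7 taken => place at 8.
582 hashes to 7; 7,8 taken => place at 9.
535 hashes to 15; slot 15 is free => place at 15.
Table: [621, _, 282, 461, 793, _, 233, 335, 216, 582, _, _, _, 126, _, 535, 714]

5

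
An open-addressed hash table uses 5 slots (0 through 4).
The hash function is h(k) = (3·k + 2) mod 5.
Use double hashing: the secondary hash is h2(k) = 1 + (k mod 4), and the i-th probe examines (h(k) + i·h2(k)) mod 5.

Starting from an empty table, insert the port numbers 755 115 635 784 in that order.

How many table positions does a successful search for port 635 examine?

3

755 hashes to 2; slot 2 is free => place at 2.
115 hashes to 2, h2=4; 2 taken => place at 1.
635 hashes to 2, h2=4; 2,1 taken => place at 0.
784 hashes to 4; slot 4 is free => place at 4.
Table: [635, 115, 755, -, 784]
Lookup 635: h=2, h2=4, probe 2,1,0 → found at 0.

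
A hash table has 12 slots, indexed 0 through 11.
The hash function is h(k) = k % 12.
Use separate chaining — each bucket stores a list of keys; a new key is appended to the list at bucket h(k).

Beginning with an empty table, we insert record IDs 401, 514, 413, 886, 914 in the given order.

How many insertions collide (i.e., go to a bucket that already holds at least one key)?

401 -> bucket 5
514 -> bucket 10
413 -> bucket 5 (collision)
886 -> bucket 10 (collision)
914 -> bucket 2
Final buckets:
0: _
1: _
2: 914
3: _
4: _
5: 401 -> 413
6: _
7: _
8: _
9: _
10: 514 -> 886
11: _

2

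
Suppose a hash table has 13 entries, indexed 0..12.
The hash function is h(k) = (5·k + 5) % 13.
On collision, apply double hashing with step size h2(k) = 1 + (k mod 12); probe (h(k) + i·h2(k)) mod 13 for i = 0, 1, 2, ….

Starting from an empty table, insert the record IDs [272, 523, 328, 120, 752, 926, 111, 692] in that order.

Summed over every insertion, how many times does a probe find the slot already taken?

272 hashes to 0; slot 0 is free => place at 0.
523 hashes to 7; slot 7 is free => place at 7.
328 hashes to 7, h2=5; 7 taken => place at 12.
120 hashes to 7, h2=1; 7 taken => place at 8.
752 hashes to 8, h2=9; 8 taken => place at 4.
926 hashes to 7, h2=3; 7 taken => place at 10.
111 hashes to 1; slot 1 is free => place at 1.
692 hashes to 7, h2=9; 7 taken => place at 3.
Table: [272, 111, _, 692, 752, _, _, 523, 120, _, 926, _, 328]

5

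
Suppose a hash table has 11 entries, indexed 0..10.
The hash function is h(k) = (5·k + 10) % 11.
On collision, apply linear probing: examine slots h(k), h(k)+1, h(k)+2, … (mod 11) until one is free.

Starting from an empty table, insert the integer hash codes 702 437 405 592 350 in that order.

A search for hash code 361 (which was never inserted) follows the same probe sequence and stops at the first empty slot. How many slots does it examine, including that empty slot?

Insert 702: h=0, slot 0 empty → index 0.
Insert 437: h=6, slot 6 empty → index 6.
Insert 405: h=0, slot 0 occupied → index 1.
Insert 592: h=0, slots 0,1 occupied → index 2.
Insert 350: h=0, slots 0,1,2 occupied → index 3.
Table: [702, 405, 592, 350, —, —, 437, —, —, —, —]
Lookup 361: h=0, probe 0,1,2,3,4 → slot 4 empty, not found.

5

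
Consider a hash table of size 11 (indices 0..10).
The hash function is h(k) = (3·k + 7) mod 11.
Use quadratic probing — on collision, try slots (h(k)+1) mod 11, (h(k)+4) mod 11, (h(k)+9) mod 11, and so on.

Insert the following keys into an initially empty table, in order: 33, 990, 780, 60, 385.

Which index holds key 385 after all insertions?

5

Insert 33: h=7, slot 7 empty → index 7.
Insert 990: h=7, slot 7 occupied → index 8.
Insert 780: h=4, slot 4 empty → index 4.
Insert 60: h=0, slot 0 empty → index 0.
Insert 385: h=7, slots 7,8,0 occupied → index 5.
Table: [60, _, _, _, 780, 385, _, 33, 990, _, _]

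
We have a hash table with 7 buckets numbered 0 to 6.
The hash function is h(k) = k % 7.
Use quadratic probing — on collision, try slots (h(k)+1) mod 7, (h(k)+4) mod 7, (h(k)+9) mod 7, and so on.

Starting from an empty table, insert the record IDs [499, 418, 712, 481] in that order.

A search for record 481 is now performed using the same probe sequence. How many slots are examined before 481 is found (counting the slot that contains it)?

499 hashes to 2; slot 2 is free -> place at 2.
418 hashes to 5; slot 5 is free -> place at 5.
712 hashes to 5; 5 taken -> place at 6.
481 hashes to 5; 5,6,2 taken -> place at 0.
Table: [481, _, 499, _, _, 418, 712]
Lookup 481: h=5, probe 5,6,2,0 → found at 0.

4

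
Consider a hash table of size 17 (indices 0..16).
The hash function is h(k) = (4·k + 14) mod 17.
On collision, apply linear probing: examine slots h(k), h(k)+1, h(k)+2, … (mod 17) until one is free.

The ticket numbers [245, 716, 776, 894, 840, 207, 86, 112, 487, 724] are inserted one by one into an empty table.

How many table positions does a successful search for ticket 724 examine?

4

245: h=8 -> slot 8
716: h=5 -> slot 5
776: h=7 -> slot 7
894: h=3 -> slot 3
840: h=8, probe 8,9 -> slot 9
207: h=9, probe 9,10 -> slot 10
86: h=1 -> slot 1
112: h=3, probe 3,4 -> slot 4
487: h=7, probe 7,8,9,10,11 -> slot 11
724: h=3, probe 3,4,5,6 -> slot 6
Table: [∅, 86, ∅, 894, 112, 716, 724, 776, 245, 840, 207, 487, ∅, ∅, ∅, ∅, ∅]
Lookup 724: h=3, probe 3,4,5,6 → found at 6.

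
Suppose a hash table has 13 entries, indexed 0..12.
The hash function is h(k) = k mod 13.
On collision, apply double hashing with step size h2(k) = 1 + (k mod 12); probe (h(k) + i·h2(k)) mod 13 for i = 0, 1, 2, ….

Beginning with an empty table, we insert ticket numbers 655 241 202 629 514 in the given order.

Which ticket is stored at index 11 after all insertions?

655 hashes to 5; slot 5 is free => place at 5.
241 hashes to 7; slot 7 is free => place at 7.
202 hashes to 7, h2=11; 7,5 taken => place at 3.
629 hashes to 5, h2=6; 5 taken => place at 11.
514 hashes to 7, h2=11; 7,5,3 taken => place at 1.
Table: [—, 514, —, 202, —, 655, —, 241, —, —, —, 629, —]

629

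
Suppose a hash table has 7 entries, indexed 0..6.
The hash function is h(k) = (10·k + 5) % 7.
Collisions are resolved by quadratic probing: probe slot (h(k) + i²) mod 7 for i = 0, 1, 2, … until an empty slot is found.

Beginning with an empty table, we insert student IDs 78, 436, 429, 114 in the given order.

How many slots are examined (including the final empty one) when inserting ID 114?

Insert 78: h=1, slot 1 empty => index 1.
Insert 436: h=4, slot 4 empty => index 4.
Insert 429: h=4, slot 4 occupied => index 5.
Insert 114: h=4, slots 4,5,1 occupied => index 6.
Table: [-, 78, -, -, 436, 429, 114]

4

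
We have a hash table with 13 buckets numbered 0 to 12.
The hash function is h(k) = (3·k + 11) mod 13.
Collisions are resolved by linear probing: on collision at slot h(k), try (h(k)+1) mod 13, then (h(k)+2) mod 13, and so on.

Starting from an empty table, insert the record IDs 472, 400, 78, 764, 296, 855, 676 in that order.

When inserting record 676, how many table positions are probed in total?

472 hashes to 10; slot 10 is free → place at 10.
400 hashes to 2; slot 2 is free → place at 2.
78 hashes to 11; slot 11 is free → place at 11.
764 hashes to 2; 2 taken → place at 3.
296 hashes to 2; 2,3 taken → place at 4.
855 hashes to 2; 2,3,4 taken → place at 5.
676 hashes to 11; 11 taken → place at 12.
Table: [_, _, 400, 764, 296, 855, _, _, _, _, 472, 78, 676]

2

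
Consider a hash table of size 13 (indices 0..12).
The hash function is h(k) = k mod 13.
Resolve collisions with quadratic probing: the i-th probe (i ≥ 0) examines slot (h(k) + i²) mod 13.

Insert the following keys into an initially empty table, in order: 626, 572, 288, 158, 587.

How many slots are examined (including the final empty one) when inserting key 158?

626: h=2 -> slot 2
572: h=0 -> slot 0
288: h=2, probe 2,3 -> slot 3
158: h=2, probe 2,3,6 -> slot 6
587: h=2, probe 2,3,6,11 -> slot 11
Table: [572, ∅, 626, 288, ∅, ∅, 158, ∅, ∅, ∅, ∅, 587, ∅]

3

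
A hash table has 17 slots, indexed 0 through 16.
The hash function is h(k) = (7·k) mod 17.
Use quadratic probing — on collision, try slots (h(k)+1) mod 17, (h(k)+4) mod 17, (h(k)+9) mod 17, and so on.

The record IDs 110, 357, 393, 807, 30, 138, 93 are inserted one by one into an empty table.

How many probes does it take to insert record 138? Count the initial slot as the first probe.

2

110: h=5 => slot 5
357: h=0 => slot 0
393: h=14 => slot 14
807: h=5, probe 5,6 => slot 6
30: h=6, probe 6,7 => slot 7
138: h=14, probe 14,15 => slot 15
93: h=5, probe 5,6,9 => slot 9
Table: [357, —, —, —, —, 110, 807, 30, —, 93, —, —, —, —, 393, 138, —]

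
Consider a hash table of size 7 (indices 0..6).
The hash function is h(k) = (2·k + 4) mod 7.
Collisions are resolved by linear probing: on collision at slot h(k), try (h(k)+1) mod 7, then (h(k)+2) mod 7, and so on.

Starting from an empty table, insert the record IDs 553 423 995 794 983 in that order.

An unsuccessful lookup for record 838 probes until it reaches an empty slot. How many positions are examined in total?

2

Insert 553: h=4, slot 4 empty -> index 4.
Insert 423: h=3, slot 3 empty -> index 3.
Insert 995: h=6, slot 6 empty -> index 6.
Insert 794: h=3, slots 3,4 occupied -> index 5.
Insert 983: h=3, slots 3,4,5,6 occupied -> index 0.
Table: [983, ∅, ∅, 423, 553, 794, 995]
Lookup 838: h=0, probe 0,1 → slot 1 empty, not found.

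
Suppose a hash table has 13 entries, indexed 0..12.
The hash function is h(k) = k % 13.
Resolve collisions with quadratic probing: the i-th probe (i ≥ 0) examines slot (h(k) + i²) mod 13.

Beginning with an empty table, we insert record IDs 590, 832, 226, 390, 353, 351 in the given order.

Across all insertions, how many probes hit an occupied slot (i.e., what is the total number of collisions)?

4

590 hashes to 5; slot 5 is free => place at 5.
832 hashes to 0; slot 0 is free => place at 0.
226 hashes to 5; 5 taken => place at 6.
390 hashes to 0; 0 taken => place at 1.
353 hashes to 2; slot 2 is free => place at 2.
351 hashes to 0; 0,1 taken => place at 4.
Table: [832, 390, 353, -, 351, 590, 226, -, -, -, -, -, -]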